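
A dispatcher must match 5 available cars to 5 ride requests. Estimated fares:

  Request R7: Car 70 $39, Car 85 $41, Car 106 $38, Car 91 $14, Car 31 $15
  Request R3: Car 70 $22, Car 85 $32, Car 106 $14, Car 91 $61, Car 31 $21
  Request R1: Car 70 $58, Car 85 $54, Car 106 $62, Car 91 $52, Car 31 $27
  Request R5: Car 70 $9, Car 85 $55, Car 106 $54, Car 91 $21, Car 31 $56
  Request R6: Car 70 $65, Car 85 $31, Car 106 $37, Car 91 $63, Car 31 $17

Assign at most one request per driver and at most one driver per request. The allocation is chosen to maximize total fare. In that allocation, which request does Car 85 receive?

Car 85 receives Request R7.

Optimal: Car 70→Request R6 ($65), Car 85→Request R7 ($41), Car 106→Request R1 ($62), Car 91→Request R3 ($61), Car 31→Request R5 ($56) — total 65+41+62+61+56 = $285.
Row-greedy (each driver in turn takes its best remaining request) gives $258, worse by 27.
Car 85's own top request is Request R5 ($55), but forcing Car 85→Request R5 and reassigning the rest optimally gives only $258 — worse by 27.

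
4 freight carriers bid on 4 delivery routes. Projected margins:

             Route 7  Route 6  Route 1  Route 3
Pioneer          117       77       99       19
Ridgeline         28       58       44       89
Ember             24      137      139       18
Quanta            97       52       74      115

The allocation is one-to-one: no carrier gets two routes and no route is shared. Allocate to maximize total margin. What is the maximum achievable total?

This is the linear assignment problem.
Optimal: Pioneer→Route 7 ($117k), Ridgeline→Route 6 ($58k), Ember→Route 1 ($139k), Quanta→Route 3 ($115k) — total 117+58+139+115 = $429k.
Row-greedy (each carrier in turn takes its best remaining route) gives $397k, worse by 32.
Swapping Ridgeline↔Ember (Ridgeline→Route 1 $44k, Ember→Route 6 $137k) loses 16.
Every other assignment is strictly worse.

Max total: $429k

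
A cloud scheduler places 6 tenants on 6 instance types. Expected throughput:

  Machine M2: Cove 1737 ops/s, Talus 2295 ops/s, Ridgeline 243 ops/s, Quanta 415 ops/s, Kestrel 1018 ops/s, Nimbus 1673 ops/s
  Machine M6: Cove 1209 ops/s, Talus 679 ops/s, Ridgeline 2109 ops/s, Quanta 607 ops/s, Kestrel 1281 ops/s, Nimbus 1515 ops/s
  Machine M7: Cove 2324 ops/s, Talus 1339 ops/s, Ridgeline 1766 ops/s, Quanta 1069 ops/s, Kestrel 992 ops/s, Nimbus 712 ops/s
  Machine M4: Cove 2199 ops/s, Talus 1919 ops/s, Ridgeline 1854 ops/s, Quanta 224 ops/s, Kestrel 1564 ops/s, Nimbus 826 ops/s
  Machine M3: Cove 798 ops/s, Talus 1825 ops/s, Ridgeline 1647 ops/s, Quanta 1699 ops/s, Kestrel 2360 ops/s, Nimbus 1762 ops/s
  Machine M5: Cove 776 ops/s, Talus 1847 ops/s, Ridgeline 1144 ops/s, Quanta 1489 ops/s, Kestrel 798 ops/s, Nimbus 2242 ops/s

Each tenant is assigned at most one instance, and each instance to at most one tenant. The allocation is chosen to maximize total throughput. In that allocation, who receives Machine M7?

Optimal: Cove→Machine M4 (2199 ops/s), Talus→Machine M2 (2295 ops/s), Ridgeline→Machine M6 (2109 ops/s), Quanta→Machine M7 (1069 ops/s), Kestrel→Machine M3 (2360 ops/s), Nimbus→Machine M5 (2242 ops/s) — total 2199+2295+2109+1069+2360+2242 = 12274 ops/s.
Row-greedy (each tenant in turn takes its best remaining instance) gives 12233 ops/s, worse by 41.
Quanta's own top instance is Machine M3 (1699 ops/s), but forcing Quanta→Machine M3 and reassigning the rest optimally gives only 12233 ops/s — worse by 41.

Quanta receives Machine M7.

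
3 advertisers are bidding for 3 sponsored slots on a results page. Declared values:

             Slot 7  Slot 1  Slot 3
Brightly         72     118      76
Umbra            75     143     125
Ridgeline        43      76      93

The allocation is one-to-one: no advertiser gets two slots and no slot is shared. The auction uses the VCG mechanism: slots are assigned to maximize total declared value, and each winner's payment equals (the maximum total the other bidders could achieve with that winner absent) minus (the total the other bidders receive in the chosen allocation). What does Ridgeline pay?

Ridgeline pays $28.

Efficient allocation: Brightly→Slot 7 ($72), Umbra→Slot 1 ($143), Ridgeline→Slot 3 ($93); total welfare W = $308.
Ridgeline receives Slot 3 at value $93, so the others get W − 93 = $215.
Without Ridgeline: best allocation of the remaining 2 bidders over all 3 slots is Brightly→Slot 1 ($118), Umbra→Slot 3 ($125), total $243.
VCG payment = (others' best without Ridgeline) − (others' welfare with Ridgeline) = 243 − 215 = $28.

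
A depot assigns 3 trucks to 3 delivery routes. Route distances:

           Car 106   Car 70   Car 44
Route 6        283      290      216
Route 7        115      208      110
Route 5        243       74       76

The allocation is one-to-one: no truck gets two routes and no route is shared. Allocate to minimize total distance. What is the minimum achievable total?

This is a one-to-one assignment (minimum-cost bipartite matching).
Optimal: Car 106→Route 7 (115 km), Car 70→Route 5 (74 km), Car 44→Route 6 (216 km) — total 115+74+216 = 405 km.

Min total: 405 km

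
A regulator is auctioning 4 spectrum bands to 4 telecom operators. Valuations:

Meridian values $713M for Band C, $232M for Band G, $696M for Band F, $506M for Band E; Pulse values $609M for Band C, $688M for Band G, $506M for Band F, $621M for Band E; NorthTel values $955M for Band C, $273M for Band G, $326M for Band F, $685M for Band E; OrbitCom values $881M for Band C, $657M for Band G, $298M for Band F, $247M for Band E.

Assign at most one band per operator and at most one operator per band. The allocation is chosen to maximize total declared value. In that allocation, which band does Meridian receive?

Treat this as an assignment problem: match each operator to one band.
Optimal: Meridian→Band F ($696M), Pulse→Band G ($688M), NorthTel→Band E ($685M), OrbitCom→Band C ($881M) — total 696+688+685+881 = $2950M.
Row-greedy (each operator in turn takes its best remaining band) gives $2384M, worse by 566.
Meridian's own top band is Band C ($713M), but forcing Meridian→Band C and reassigning the rest optimally gives only $2561M — worse by 389.

Meridian receives Band F.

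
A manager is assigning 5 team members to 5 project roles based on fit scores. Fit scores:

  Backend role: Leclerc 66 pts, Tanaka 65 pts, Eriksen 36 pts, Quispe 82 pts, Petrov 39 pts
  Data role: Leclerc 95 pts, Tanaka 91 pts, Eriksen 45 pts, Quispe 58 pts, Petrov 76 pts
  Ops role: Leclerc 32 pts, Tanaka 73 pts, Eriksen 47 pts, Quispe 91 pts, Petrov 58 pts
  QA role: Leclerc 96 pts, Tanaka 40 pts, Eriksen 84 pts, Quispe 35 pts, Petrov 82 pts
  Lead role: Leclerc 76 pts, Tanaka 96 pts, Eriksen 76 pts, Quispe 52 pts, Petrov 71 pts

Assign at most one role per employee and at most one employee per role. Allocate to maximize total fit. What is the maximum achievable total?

Max total: 415 pts

Optimal: Leclerc→Data role (95 pts), Tanaka→Lead role (96 pts), Eriksen→QA role (84 pts), Quispe→Backend role (82 pts), Petrov→Ops role (58 pts) — total 95+96+84+82+58 = 415 pts.
Next-best assignment: Leclerc→Backend role, Tanaka→Lead role, Eriksen→QA role, Quispe→Ops role, Petrov→Data role = 413 pts.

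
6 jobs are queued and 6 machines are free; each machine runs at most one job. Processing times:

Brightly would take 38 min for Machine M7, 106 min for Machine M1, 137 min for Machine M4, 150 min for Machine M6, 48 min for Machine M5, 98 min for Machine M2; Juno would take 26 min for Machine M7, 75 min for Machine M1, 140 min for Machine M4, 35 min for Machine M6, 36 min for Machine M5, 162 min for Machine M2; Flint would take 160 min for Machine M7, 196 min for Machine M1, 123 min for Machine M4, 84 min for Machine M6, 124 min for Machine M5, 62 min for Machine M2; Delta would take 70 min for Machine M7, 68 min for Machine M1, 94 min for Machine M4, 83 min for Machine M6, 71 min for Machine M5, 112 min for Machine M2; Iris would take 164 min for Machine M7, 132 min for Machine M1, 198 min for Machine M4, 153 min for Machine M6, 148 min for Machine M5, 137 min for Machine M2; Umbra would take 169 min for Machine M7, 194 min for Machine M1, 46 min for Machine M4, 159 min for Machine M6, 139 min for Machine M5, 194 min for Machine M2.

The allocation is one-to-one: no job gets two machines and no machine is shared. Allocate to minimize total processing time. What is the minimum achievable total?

Min total: 384 min

Treat this as an assignment problem: match each job to one machine.
Optimal: Brightly→Machine M7 (38 min), Juno→Machine M6 (35 min), Flint→Machine M2 (62 min), Delta→Machine M5 (71 min), Iris→Machine M1 (132 min), Umbra→Machine M4 (46 min) — total 38+35+62+71+132+46 = 384 min.
Column-greedy (each machine in turn goes to its cheapest remaining job) gives 409 min, worse by 25.
Next-best assignment: Brightly→Machine M5, Juno→Machine M6, Flint→Machine M2, Delta→Machine M7, Iris→Machine M1, Umbra→Machine M4 = 393 min.
Swapping Flint↔Delta (Flint→Machine M5 124 min, Delta→Machine M2 112 min) adds 103.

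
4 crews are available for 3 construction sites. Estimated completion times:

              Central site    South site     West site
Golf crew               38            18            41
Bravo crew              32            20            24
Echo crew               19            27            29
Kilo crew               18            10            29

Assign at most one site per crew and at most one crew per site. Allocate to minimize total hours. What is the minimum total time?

Treat this as an assignment problem: match each crew to one site.
Optimal: Echo crew→Central site (19 hours), Kilo crew→South site (10 hours), Bravo crew→West site (24 hours) — total 19+10+24 = 53 hours.
Row-greedy (each crew in turn takes its cheapest remaining site) gives 61 hours, worse by 8.

Min total: 53 hours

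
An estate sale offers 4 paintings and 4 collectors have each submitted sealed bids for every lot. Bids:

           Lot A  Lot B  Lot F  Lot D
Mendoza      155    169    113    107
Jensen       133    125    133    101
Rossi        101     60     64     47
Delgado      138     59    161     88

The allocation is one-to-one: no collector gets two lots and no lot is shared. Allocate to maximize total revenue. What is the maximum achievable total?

Optimal: Mendoza→Lot B ($169), Jensen→Lot D ($101), Rossi→Lot A ($101), Delgado→Lot F ($161) — total 169+101+101+161 = $532.
Row-greedy (each collector in turn takes its best remaining lot) gives $454, worse by 78.
Next-best assignment: Mendoza→Lot B, Jensen→Lot A, Rossi→Lot D, Delgado→Lot F = $510.
Every other assignment is strictly worse.

Maximum total: $532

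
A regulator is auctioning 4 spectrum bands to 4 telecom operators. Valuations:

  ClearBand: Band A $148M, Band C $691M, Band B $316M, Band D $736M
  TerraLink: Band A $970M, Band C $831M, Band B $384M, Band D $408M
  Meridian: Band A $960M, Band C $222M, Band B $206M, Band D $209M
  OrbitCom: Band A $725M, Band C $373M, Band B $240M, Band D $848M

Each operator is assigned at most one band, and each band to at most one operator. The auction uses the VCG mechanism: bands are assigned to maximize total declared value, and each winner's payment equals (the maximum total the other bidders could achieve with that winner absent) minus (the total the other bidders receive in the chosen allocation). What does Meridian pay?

Meridian pays $514M.

Efficient allocation: ClearBand→Band B ($316M), TerraLink→Band C ($831M), Meridian→Band A ($960M), OrbitCom→Band D ($848M); total welfare W = $2955M.
Meridian receives Band A at value $960M, so the others get W − 960 = $1995M.
Without Meridian: best allocation of the remaining 3 bidders over all 4 bands is ClearBand→Band C ($691M), TerraLink→Band A ($970M), OrbitCom→Band D ($848M), total $2509M.
VCG payment = (others' best without Meridian) − (others' welfare with Meridian) = 2509 − 1995 = $514M.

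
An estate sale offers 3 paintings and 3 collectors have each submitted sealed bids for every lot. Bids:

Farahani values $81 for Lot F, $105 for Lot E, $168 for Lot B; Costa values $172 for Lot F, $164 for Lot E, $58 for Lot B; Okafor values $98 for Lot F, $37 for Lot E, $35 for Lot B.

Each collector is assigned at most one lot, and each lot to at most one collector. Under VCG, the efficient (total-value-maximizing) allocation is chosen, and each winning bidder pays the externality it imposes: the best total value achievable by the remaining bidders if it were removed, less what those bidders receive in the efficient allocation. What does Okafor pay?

Efficient allocation: Farahani→Lot B ($168), Costa→Lot E ($164), Okafor→Lot F ($98); total welfare W = $430.
Okafor receives Lot F at value $98, so the others get W − 98 = $332.
Without Okafor: best allocation of the remaining 2 bidders over all 3 lots is Farahani→Lot B ($168), Costa→Lot F ($172), total $340.
VCG payment = (others' best without Okafor) − (others' welfare with Okafor) = 340 − 332 = $8.

Okafor pays $8.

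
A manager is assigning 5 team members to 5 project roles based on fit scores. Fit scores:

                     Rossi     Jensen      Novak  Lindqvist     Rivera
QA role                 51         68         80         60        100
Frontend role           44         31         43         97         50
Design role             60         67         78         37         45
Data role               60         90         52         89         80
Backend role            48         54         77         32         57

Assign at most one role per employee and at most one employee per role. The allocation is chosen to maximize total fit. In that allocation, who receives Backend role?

Optimal: Rossi→Design role (60 pts), Jensen→Data role (90 pts), Novak→Backend role (77 pts), Lindqvist→Frontend role (97 pts), Rivera→QA role (100 pts) — total 60+90+77+97+100 = 424 pts.
Next-best assignment: Rossi→Backend role, Jensen→Data role, Novak→Design role, Lindqvist→Frontend role, Rivera→QA role = 413 pts.
Novak's own top role is QA role (80 pts), but forcing Novak→QA role and reassigning the rest optimally gives only 384 pts — worse by 40.

Novak receives Backend role.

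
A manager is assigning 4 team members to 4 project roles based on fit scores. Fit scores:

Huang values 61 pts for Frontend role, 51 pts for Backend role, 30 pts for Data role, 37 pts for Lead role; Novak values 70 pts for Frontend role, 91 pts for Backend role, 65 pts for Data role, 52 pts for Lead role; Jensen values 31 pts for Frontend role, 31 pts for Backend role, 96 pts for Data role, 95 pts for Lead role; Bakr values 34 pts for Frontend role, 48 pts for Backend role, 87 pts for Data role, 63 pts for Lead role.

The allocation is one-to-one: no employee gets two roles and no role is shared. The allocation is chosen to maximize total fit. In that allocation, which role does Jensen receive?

This is a one-to-one assignment (maximum-weight bipartite matching).
Optimal: Huang→Frontend role (61 pts), Novak→Backend role (91 pts), Jensen→Lead role (95 pts), Bakr→Data role (87 pts) — total 61+91+95+87 = 334 pts.
Swapping Huang↔Jensen (Huang→Lead role 37 pts, Jensen→Frontend role 31 pts) loses 88.
Jensen's own top role is Data role (96 pts), but forcing Jensen→Data role and reassigning the rest optimally gives only 311 pts — worse by 23.

Jensen receives Lead role.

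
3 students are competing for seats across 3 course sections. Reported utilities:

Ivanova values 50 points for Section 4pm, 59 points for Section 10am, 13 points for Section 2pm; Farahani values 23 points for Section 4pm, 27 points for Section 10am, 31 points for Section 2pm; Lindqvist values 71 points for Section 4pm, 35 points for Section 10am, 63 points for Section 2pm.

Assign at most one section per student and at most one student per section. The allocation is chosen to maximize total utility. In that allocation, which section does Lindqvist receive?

Lindqvist receives Section 4pm.

Treat this as an assignment problem: match each student to one section.
Optimal: Ivanova→Section 10am (59 points), Farahani→Section 2pm (31 points), Lindqvist→Section 4pm (71 points) — total 59+31+71 = 161 points.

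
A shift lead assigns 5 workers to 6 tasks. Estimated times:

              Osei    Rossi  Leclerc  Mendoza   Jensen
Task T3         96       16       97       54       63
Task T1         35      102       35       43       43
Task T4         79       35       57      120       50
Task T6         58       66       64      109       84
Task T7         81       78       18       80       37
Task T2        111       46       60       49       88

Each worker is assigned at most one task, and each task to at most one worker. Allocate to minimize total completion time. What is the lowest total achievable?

Minimum total: 168 min

Treat this as an assignment problem: match each worker to one task.
Optimal: Osei→Task T1 (35 min), Rossi→Task T3 (16 min), Leclerc→Task T7 (18 min), Mendoza→Task T2 (49 min), Jensen→Task T4 (50 min) — total 35+16+18+49+50 = 168 min.
Column-greedy (each task in turn goes to its cheapest remaining worker) gives 245 min, worse by 77.
Next-best assignment: Osei→Task T6, Rossi→Task T3, Leclerc→Task T7, Mendoza→Task T2, Jensen→Task T1 = 184 min.
Every other assignment is strictly worse.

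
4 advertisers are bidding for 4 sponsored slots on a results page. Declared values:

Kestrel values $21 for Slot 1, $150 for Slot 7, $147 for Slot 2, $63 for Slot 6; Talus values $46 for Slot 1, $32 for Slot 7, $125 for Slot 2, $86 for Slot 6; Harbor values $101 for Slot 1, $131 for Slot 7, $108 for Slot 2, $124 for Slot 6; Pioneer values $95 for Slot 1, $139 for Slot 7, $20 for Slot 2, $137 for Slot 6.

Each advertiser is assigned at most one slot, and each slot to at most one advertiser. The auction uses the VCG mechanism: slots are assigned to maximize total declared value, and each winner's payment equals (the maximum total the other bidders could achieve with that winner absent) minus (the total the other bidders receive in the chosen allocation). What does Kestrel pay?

Efficient allocation: Kestrel→Slot 7 ($150), Talus→Slot 2 ($125), Harbor→Slot 1 ($101), Pioneer→Slot 6 ($137); total welfare W = $513.
Kestrel receives Slot 7 at value $150, so the others get W − 150 = $363.
Without Kestrel: best allocation of the remaining 3 bidders over all 4 slots is Talus→Slot 2 ($125), Harbor→Slot 7 ($131), Pioneer→Slot 6 ($137), total $393.
VCG payment = (others' best without Kestrel) − (others' welfare with Kestrel) = 393 − 363 = $30.

Kestrel pays $30.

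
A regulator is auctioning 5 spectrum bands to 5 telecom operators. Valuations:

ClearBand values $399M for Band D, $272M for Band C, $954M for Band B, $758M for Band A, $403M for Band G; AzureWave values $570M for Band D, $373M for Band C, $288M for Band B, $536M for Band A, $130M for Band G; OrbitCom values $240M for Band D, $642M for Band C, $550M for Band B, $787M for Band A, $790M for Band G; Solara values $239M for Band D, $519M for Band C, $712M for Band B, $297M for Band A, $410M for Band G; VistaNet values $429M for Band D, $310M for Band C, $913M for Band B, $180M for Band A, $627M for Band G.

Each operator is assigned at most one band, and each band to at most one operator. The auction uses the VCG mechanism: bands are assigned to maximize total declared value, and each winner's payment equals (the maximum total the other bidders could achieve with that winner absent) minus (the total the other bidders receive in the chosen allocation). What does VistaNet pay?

VistaNet pays $196M.

Efficient allocation: ClearBand→Band A ($758M), AzureWave→Band D ($570M), OrbitCom→Band G ($790M), Solara→Band C ($519M), VistaNet→Band B ($913M); total welfare W = $3550M.
VistaNet receives Band B at value $913M, so the others get W − 913 = $2637M.
Without VistaNet: best allocation of the remaining 4 bidders over all 5 bands is ClearBand→Band B ($954M), AzureWave→Band D ($570M), OrbitCom→Band G ($790M), Solara→Band C ($519M), total $2833M.
VCG payment = (others' best without VistaNet) − (others' welfare with VistaNet) = 2833 − 2637 = $196M.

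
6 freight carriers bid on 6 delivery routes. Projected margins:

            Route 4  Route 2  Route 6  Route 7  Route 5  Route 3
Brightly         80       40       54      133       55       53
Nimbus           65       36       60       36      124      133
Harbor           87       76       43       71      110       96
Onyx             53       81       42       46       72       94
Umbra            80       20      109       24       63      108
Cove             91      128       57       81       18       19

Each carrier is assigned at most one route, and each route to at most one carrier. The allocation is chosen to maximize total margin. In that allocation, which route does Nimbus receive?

Nimbus receives Route 5.

This is the linear assignment problem.
Optimal: Brightly→Route 7 ($133k), Nimbus→Route 5 ($124k), Harbor→Route 4 ($87k), Onyx→Route 3 ($94k), Umbra→Route 6 ($109k), Cove→Route 2 ($128k) — total 133+124+87+94+109+128 = $675k.
Next-best assignment: Brightly→Route 7, Nimbus→Route 3, Harbor→Route 5, Onyx→Route 4, Umbra→Route 6, Cove→Route 2 = $666k.
Swapping Umbra↔Cove (Umbra→Route 2 $20k, Cove→Route 6 $57k) loses 160.
Nimbus's own top route is Route 3 ($133k), but forcing Nimbus→Route 3 and reassigning the rest optimally gives only $666k — worse by 9.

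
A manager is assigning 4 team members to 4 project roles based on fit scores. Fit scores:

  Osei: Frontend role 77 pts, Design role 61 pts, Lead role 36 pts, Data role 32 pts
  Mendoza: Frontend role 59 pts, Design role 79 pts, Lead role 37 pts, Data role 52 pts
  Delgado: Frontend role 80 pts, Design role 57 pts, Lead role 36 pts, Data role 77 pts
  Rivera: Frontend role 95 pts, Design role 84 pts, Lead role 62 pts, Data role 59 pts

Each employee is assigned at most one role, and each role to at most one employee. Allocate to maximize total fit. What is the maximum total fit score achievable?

Max total: 295 pts

This is a one-to-one assignment (maximum-weight bipartite matching).
Optimal: Osei→Frontend role (77 pts), Mendoza→Design role (79 pts), Delgado→Data role (77 pts), Rivera→Lead role (62 pts) — total 77+79+77+62 = 295 pts.
Column-greedy (each role in turn goes to its best remaining employee) gives 287 pts, worse by 8.
Swapping Delgado↔Rivera (Delgado→Lead role 36 pts, Rivera→Data role 59 pts) loses 44.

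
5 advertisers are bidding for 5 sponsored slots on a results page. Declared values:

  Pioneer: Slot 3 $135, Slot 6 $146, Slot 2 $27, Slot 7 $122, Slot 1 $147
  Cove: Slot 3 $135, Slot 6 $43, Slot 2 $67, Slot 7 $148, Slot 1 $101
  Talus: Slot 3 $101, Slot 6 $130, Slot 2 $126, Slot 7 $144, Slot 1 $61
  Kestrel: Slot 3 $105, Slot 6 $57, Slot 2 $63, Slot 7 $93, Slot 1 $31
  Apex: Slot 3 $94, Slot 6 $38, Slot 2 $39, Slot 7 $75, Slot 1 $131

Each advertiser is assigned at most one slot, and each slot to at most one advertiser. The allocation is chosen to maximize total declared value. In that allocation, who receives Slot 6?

This is the linear assignment problem.
Optimal: Pioneer→Slot 6 ($146), Cove→Slot 7 ($148), Talus→Slot 2 ($126), Kestrel→Slot 3 ($105), Apex→Slot 1 ($131) — total 146+148+126+105+131 = $656.
Max-entry greedy (repeatedly take the single best remaining cell) gives $569, worse by 87.
Swapping Cove↔Kestrel (Cove→Slot 3 $135, Kestrel→Slot 7 $93) loses 25.
Every other assignment is strictly worse.
Pioneer's own top slot is Slot 1 ($147), but forcing Pioneer→Slot 1 and reassigning the rest optimally gives only $582 — worse by 74.

Pioneer receives Slot 6.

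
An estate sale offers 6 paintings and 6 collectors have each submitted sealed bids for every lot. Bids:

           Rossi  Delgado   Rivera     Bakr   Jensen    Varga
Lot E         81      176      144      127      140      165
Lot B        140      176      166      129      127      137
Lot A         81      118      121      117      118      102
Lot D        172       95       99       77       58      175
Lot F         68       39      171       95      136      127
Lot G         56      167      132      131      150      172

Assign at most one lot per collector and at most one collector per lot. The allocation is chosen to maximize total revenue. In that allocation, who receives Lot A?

Bakr receives Lot A.

Treat this as an assignment problem: match each collector to one lot.
Optimal: Rossi→Lot D ($172), Delgado→Lot B ($176), Rivera→Lot F ($171), Bakr→Lot A ($117), Jensen→Lot G ($150), Varga→Lot E ($165) — total 172+176+171+117+150+165 = $951.
Row-greedy (each collector in turn takes its best remaining lot) gives $879, worse by 72.
Every other assignment is strictly worse.
Bakr's own top lot is Lot G ($131), but forcing Bakr→Lot G and reassigning the rest optimally gives only $933 — worse by 18.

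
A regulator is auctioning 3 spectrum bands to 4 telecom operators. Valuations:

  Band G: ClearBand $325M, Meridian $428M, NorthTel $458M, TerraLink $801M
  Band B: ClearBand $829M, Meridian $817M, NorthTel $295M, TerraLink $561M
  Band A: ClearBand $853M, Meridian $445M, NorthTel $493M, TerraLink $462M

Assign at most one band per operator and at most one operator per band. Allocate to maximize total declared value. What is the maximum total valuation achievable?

Max total: $2471M

Optimal: TerraLink→Band G ($801M), Meridian→Band B ($817M), ClearBand→Band A ($853M) — total 801+817+853 = $2471M.
Column-greedy (each band in turn goes to its best remaining operator) gives $2123M, worse by 348.
Swapping Meridian↔TerraLink (Meridian→Band G $428M, TerraLink→Band B $561M) loses 629.
Checked against all permutations: $2471M is optimal.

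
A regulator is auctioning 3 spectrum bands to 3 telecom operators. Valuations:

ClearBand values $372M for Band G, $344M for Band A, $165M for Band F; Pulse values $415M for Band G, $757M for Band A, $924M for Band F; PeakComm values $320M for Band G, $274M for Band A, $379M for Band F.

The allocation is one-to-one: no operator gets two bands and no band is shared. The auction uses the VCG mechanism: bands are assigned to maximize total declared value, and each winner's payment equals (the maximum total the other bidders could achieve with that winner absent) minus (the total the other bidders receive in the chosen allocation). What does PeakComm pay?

Efficient allocation: ClearBand→Band A ($344M), Pulse→Band F ($924M), PeakComm→Band G ($320M); total welfare W = $1588M.
PeakComm receives Band G at value $320M, so the others get W − 320 = $1268M.
Without PeakComm: best allocation of the remaining 2 bidders over all 3 bands is ClearBand→Band G ($372M), Pulse→Band F ($924M), total $1296M.
VCG payment = (others' best without PeakComm) − (others' welfare with PeakComm) = 1296 − 1268 = $28M.

PeakComm pays $28M.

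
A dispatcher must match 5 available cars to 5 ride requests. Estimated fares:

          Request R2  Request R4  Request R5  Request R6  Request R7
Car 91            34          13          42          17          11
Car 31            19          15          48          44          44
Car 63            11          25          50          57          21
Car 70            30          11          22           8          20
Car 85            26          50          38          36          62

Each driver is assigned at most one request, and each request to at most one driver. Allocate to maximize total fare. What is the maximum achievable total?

Optimal: Car 91→Request R5 ($42), Car 31→Request R7 ($44), Car 63→Request R6 ($57), Car 70→Request R2 ($30), Car 85→Request R4 ($50) — total 42+44+57+30+50 = $223.
Row-greedy (each driver in turn takes its best remaining request) gives $203, worse by 20.
Swapping Car 85↔Car 91 (Car 85→Request R5 $38, Car 91→Request R4 $13) loses 41.
Checked against all permutations: $223 is optimal.

Maximum total: $223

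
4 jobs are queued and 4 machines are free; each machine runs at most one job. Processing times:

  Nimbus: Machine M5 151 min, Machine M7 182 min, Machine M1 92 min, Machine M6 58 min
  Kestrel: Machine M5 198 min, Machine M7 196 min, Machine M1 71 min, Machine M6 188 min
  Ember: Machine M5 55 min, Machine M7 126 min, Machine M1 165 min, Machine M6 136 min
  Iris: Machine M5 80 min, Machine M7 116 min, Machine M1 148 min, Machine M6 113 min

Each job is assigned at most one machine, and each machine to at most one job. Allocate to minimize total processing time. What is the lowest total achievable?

Optimal: Nimbus→Machine M6 (58 min), Kestrel→Machine M1 (71 min), Ember→Machine M5 (55 min), Iris→Machine M7 (116 min) — total 58+71+55+116 = 300 min.

Min total: 300 min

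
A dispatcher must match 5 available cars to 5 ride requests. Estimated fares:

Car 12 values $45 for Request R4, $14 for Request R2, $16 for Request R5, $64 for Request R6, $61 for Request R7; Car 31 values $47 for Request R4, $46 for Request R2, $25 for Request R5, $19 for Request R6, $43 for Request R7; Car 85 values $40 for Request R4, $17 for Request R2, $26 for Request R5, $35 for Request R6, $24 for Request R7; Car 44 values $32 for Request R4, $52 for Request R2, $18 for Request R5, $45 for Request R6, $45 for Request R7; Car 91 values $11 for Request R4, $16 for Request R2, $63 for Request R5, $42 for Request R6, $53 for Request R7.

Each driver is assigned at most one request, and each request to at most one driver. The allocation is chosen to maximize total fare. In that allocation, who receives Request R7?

This is a one-to-one assignment (maximum-weight bipartite matching).
Optimal: Car 12→Request R6 ($64), Car 31→Request R7 ($43), Car 85→Request R4 ($40), Car 44→Request R2 ($52), Car 91→Request R5 ($63) — total 64+43+40+52+63 = $262.
Max-entry greedy (repeatedly take the single best remaining cell) gives $250, worse by 12.
Car 31's own top request is Request R4 ($47), but forcing Car 31→Request R4 and reassigning the rest optimally gives only $258 — worse by 4.

Car 31 receives Request R7.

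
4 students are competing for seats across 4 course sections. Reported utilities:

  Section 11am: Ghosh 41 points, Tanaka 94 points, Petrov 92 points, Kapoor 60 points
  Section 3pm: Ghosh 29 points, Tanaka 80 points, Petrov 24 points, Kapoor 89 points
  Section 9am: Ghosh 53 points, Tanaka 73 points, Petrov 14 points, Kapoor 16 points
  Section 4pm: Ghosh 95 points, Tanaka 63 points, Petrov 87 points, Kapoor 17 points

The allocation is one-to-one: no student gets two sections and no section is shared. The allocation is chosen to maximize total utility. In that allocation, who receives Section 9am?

Tanaka receives Section 9am.

Treat this as an assignment problem: match each student to one section.
Optimal: Ghosh→Section 4pm (95 points), Tanaka→Section 9am (73 points), Petrov→Section 11am (92 points), Kapoor→Section 3pm (89 points) — total 95+73+92+89 = 349 points.
Column-greedy (each section in turn goes to its best remaining student) gives 323 points, worse by 26.
Swapping Kapoor↔Petrov (Kapoor→Section 11am 60 points, Petrov→Section 3pm 24 points) loses 97.
Every other assignment is strictly worse.
Tanaka's own top section is Section 11am (94 points), but forcing Tanaka→Section 11am and reassigning the rest optimally gives only 323 points — worse by 26.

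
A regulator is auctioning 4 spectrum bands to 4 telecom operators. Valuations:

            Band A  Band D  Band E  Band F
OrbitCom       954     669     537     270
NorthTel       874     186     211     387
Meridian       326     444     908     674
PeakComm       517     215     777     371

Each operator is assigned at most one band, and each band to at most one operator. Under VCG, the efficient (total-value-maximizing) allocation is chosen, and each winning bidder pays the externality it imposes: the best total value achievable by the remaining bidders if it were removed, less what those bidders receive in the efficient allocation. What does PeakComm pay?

Efficient allocation: OrbitCom→Band D ($669M), NorthTel→Band A ($874M), Meridian→Band F ($674M), PeakComm→Band E ($777M); total welfare W = $2994M.
PeakComm receives Band E at value $777M, so the others get W − 777 = $2217M.
Without PeakComm: best allocation of the remaining 3 bidders over all 4 bands is OrbitCom→Band D ($669M), NorthTel→Band A ($874M), Meridian→Band E ($908M), total $2451M.
VCG payment = (others' best without PeakComm) − (others' welfare with PeakComm) = 2451 − 2217 = $234M.

PeakComm pays $234M.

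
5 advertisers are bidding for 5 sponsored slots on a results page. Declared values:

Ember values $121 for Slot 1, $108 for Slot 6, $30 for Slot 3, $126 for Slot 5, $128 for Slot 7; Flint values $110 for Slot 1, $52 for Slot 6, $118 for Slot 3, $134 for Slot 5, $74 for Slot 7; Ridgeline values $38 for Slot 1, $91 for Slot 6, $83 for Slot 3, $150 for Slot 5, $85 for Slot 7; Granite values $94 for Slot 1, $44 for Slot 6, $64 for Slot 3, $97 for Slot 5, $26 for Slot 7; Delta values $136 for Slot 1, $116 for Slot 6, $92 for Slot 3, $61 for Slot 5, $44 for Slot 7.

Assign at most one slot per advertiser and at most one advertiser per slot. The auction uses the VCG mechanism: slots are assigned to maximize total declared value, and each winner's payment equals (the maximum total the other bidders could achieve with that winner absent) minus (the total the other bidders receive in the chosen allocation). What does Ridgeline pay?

Ridgeline pays $23.

Efficient allocation: Ember→Slot 7 ($128), Flint→Slot 3 ($118), Ridgeline→Slot 5 ($150), Granite→Slot 1 ($94), Delta→Slot 6 ($116); total welfare W = $606.
Ridgeline receives Slot 5 at value $150, so the others get W − 150 = $456.
Without Ridgeline: best allocation of the remaining 4 bidders over all 5 slots is Ember→Slot 7 ($128), Flint→Slot 3 ($118), Granite→Slot 5 ($97), Delta→Slot 1 ($136), total $479.
VCG payment = (others' best without Ridgeline) − (others' welfare with Ridgeline) = 479 − 456 = $23.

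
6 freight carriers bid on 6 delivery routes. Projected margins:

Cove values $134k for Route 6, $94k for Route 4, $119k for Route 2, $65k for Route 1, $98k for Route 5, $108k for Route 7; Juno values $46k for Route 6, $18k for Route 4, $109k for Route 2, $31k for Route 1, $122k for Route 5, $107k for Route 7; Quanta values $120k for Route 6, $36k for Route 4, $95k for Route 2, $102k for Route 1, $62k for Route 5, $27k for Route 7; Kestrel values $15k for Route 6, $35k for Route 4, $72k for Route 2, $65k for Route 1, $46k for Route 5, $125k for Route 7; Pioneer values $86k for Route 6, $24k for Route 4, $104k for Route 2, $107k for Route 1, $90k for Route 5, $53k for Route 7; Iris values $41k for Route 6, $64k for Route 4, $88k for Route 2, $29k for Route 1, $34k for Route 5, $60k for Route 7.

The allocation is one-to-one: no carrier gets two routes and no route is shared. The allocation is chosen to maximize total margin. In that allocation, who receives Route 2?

Cove receives Route 2.

Treat this as an assignment problem: match each carrier to one route.
Optimal: Cove→Route 2 ($119k), Juno→Route 5 ($122k), Quanta→Route 6 ($120k), Kestrel→Route 7 ($125k), Pioneer→Route 1 ($107k), Iris→Route 4 ($64k) — total 119+122+120+125+107+64 = $657k.
Column-greedy (each route in turn goes to its best remaining carrier) gives $601k, worse by 56.
Checked against all permutations: $657k is optimal.
Cove's own top route is Route 6 ($134k), but forcing Cove→Route 6 and reassigning the rest optimally gives only $651k — worse by 6.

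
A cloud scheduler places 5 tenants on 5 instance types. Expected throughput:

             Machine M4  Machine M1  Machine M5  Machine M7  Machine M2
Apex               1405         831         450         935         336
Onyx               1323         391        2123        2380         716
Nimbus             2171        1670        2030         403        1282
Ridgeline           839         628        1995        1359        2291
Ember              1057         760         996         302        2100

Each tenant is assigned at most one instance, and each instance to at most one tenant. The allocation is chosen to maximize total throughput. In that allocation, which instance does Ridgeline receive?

Ridgeline receives Machine M5.

Optimal: Apex→Machine M4 (1405 ops/s), Onyx→Machine M7 (2380 ops/s), Nimbus→Machine M1 (1670 ops/s), Ridgeline→Machine M5 (1995 ops/s), Ember→Machine M2 (2100 ops/s) — total 1405+2380+1670+1995+2100 = 9550 ops/s.
Row-greedy (each tenant in turn takes its best remaining instance) gives 8866 ops/s, worse by 684.
Swapping Apex↔Ridgeline (Apex→Machine M5 450 ops/s, Ridgeline→Machine M4 839 ops/s) loses 2111.
Ridgeline's own top instance is Machine M2 (2291 ops/s), but forcing Ridgeline→Machine M2 and reassigning the rest optimally gives only 8866 ops/s — worse by 684.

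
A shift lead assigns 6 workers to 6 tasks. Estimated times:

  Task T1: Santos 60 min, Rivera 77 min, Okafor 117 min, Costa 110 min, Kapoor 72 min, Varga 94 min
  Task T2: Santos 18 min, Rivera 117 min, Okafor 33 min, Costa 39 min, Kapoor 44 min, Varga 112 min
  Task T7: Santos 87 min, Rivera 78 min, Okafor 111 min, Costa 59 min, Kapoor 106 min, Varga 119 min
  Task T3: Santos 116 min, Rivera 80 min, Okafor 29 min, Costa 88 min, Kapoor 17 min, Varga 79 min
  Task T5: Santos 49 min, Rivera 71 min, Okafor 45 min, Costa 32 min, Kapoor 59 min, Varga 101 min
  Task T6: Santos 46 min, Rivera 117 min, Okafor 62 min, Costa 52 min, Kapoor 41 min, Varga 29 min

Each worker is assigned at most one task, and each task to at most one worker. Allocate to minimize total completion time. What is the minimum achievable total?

Treat this as an assignment problem: match each worker to one task.
Optimal: Santos→Task T2 (18 min), Rivera→Task T1 (77 min), Okafor→Task T5 (45 min), Costa→Task T7 (59 min), Kapoor→Task T3 (17 min), Varga→Task T6 (29 min) — total 18+77+45+59+17+29 = 245 min.
Column-greedy (each task in turn goes to its cheapest remaining worker) gives 269 min, worse by 24.
Next-best assignment: Santos→Task T1, Rivera→Task T7, Okafor→Task T2, Costa→Task T5, Kapoor→Task T3, Varga→Task T6 = 249 min.
Swapping Santos↔Kapoor (Santos→Task T3 116 min, Kapoor→Task T2 44 min) adds 125.

Minimum total: 245 min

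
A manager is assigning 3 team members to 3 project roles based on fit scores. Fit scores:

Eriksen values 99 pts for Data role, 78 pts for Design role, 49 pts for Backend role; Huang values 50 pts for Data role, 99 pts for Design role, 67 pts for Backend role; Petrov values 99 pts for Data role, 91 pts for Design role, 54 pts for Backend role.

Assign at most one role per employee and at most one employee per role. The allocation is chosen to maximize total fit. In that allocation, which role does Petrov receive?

Petrov receives Design role.

This is a one-to-one assignment (maximum-weight bipartite matching).
Optimal: Eriksen→Data role (99 pts), Huang→Backend role (67 pts), Petrov→Design role (91 pts) — total 99+67+91 = 257 pts.
Column-greedy (each role in turn goes to its best remaining employee) gives 252 pts, worse by 5.
Petrov's own top role is Data role (99 pts), but forcing Petrov→Data role and reassigning the rest optimally gives only 247 pts — worse by 10.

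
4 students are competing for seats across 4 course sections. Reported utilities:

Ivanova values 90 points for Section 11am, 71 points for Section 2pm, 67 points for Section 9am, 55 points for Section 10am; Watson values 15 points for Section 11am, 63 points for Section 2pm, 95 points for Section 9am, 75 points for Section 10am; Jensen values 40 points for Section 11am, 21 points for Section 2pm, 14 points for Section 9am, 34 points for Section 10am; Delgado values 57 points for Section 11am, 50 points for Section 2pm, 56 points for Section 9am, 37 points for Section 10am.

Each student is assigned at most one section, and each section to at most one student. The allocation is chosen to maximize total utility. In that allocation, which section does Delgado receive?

Optimal: Ivanova→Section 11am (90 points), Watson→Section 9am (95 points), Jensen→Section 10am (34 points), Delgado→Section 2pm (50 points) — total 90+95+34+50 = 269 points.
Column-greedy (each section in turn goes to its best remaining student) gives 243 points, worse by 26.
Next-best assignment: Ivanova→Section 2pm, Watson→Section 9am, Jensen→Section 10am, Delgado→Section 11am = 257 points.
Swapping Ivanova↔Delgado (Ivanova→Section 2pm 71 points, Delgado→Section 11am 57 points) loses 12.
No other one-to-one assignment exceeds 269 points.
Delgado's own top section is Section 11am (57 points), but forcing Delgado→Section 11am and reassigning the rest optimally gives only 257 points — worse by 12.

Delgado receives Section 2pm.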